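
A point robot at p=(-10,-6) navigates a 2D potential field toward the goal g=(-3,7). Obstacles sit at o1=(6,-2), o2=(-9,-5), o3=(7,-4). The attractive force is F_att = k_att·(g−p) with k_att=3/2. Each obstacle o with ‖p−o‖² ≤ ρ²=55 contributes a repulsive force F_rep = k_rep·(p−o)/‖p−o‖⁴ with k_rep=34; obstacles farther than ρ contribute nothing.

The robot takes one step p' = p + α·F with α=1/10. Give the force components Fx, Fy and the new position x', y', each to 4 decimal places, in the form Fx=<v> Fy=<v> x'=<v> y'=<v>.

Fx=2.0000 Fy=11.0000 x'=-9.8000 y'=-4.9000

F_att = 3/2·(g−p) = 3/2·(7,13) = (10.5000,19.5000)
o1: d²=272 > ρ²=55 → inactive
o2: d²=2 ≤ ρ²=55; F_rep = 34·(-1,-1)/2² = (-8.5000,-8.5000)
o3: d²=293 > ρ²=55 → inactive
F = F_att + ΣF_rep = (2.0000,11.0000)
p' = p + 1/10·F = (-9.8000,-4.9000)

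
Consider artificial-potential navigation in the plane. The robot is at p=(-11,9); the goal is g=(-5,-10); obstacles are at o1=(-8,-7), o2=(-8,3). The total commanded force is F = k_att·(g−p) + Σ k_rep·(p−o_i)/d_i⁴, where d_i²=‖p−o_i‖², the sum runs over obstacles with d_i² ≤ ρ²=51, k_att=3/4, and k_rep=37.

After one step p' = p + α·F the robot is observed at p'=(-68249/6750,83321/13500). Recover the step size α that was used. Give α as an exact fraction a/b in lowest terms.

F_att = 3/4·(g−p) = 3/4·(6,-19) = (4.5000,-14.2500)
o1: d²=265 > ρ²=51 → inactive
o2: d²=45 ≤ ρ²=51; F_rep = 37·(-3,6)/45² = (-0.0548,0.1096)
F = F_att + ΣF_rep = (4.4452,-14.1404)
Δp = p'−p = (0.8890,-2.8281); α = Δx/Fx = (6001/6750) / (6001/1350) = 1/5
check: Δy/Fy = (-38179/13500) / (-38179/2700) = 1/5 ✓

α = 1/5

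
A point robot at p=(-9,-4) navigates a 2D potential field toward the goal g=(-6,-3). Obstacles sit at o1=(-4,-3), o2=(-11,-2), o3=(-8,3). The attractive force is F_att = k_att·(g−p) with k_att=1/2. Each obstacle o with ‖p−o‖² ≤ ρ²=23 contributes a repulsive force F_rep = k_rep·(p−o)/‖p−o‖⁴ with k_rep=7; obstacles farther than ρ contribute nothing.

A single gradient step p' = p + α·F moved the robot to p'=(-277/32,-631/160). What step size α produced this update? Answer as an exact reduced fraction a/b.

α = 1/5

F_att = 1/2·(g−p) = 1/2·(3,1) = (1.5000,0.5000)
o1: d²=26 > ρ²=23 → inactive
o2: d²=8 ≤ ρ²=23; F_rep = 7·(2,-2)/8² = (0.2188,-0.2188)
o3: d²=50 > ρ²=23 → inactive
F = F_att + ΣF_rep = (1.7188,0.2812)
Δp = p'−p = (0.3438,0.0563); α = Δx/Fx = (11/32) / (55/32) = 1/5
check: Δy/Fy = (9/160) / (9/32) = 1/5 ✓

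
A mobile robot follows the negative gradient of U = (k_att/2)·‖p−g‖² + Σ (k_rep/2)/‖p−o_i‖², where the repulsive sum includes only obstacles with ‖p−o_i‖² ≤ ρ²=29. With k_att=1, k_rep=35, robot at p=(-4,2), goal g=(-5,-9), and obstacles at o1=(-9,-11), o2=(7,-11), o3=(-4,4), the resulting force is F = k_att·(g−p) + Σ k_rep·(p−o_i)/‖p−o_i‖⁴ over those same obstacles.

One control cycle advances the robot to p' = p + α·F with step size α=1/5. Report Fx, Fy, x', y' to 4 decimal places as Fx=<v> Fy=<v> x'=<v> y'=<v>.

Fx=-1.0000 Fy=-15.3750 x'=-4.2000 y'=-1.0750

F_att = 1·(g−p) = 1·(-1,-11) = (-1.0000,-11.0000)
o1: d²=194 > ρ²=29 → inactive
o2: d²=290 > ρ²=29 → inactive
o3: d²=4 ≤ ρ²=29; F_rep = 35·(0,-2)/4² = (0.0000,-4.3750)
F = F_att + ΣF_rep = (-1.0000,-15.3750)
p' = p + 1/5·F = (-4.2000,-1.0750)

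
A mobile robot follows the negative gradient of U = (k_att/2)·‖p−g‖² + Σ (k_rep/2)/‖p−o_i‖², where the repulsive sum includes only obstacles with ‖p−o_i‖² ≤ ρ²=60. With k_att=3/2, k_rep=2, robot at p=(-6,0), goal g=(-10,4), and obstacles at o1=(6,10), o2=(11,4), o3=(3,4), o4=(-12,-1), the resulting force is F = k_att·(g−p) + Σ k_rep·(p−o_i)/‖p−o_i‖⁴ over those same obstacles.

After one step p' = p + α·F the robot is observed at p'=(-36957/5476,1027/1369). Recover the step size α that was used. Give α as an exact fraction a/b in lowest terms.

F_att = 3/2·(g−p) = 3/2·(-4,4) = (-6.0000,6.0000)
o1: d²=244 > ρ²=60 → inactive
o2: d²=305 > ρ²=60 → inactive
o3: d²=97 > ρ²=60 → inactive
o4: d²=37 ≤ ρ²=60; F_rep = 2·(6,1)/37² = (0.0088,0.0015)
F = F_att + ΣF_rep = (-5.9912,6.0015)
Δp = p'−p = (-0.7489,0.7502); α = Δx/Fx = (-4101/5476) / (-8202/1369) = 1/8
check: Δy/Fy = (1027/1369) / (8216/1369) = 1/8 ✓

α = 1/8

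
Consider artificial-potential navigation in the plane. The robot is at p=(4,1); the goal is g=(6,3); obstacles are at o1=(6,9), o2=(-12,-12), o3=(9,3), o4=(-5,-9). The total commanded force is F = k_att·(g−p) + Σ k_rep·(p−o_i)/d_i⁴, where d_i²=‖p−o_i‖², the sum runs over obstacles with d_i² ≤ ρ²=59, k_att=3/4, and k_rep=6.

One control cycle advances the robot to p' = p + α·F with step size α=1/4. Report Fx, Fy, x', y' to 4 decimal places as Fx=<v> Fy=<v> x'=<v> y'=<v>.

Fx=1.4643 Fy=1.4857 x'=4.3661 y'=1.3714

F_att = 3/4·(g−p) = 3/4·(2,2) = (1.5000,1.5000)
o1: d²=68 > ρ²=59 → inactive
o2: d²=425 > ρ²=59 → inactive
o3: d²=29 ≤ ρ²=59; F_rep = 6·(-5,-2)/29² = (-0.0357,-0.0143)
o4: d²=181 > ρ²=59 → inactive
F = F_att + ΣF_rep = (1.4643,1.4857)
p' = p + 1/4·F = (4.3661,1.3714)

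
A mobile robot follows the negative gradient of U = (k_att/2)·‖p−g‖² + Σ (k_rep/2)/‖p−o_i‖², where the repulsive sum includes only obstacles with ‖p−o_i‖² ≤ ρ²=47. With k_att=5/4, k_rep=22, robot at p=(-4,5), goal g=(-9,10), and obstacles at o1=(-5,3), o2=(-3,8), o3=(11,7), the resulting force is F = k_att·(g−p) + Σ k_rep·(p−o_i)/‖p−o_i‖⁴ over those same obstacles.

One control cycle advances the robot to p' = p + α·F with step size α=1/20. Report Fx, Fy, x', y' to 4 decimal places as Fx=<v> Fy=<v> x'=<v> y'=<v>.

Fx=-5.5900 Fy=7.3500 x'=-4.2795 y'=5.3675

F_att = 5/4·(g−p) = 5/4·(-5,5) = (-6.2500,6.2500)
o1: d²=5 ≤ ρ²=47; F_rep = 22·(1,2)/5² = (0.8800,1.7600)
o2: d²=10 ≤ ρ²=47; F_rep = 22·(-1,-3)/10² = (-0.2200,-0.6600)
o3: d²=229 > ρ²=47 → inactive
F = F_att + ΣF_rep = (-5.5900,7.3500)
p' = p + 1/20·F = (-4.2795,5.3675)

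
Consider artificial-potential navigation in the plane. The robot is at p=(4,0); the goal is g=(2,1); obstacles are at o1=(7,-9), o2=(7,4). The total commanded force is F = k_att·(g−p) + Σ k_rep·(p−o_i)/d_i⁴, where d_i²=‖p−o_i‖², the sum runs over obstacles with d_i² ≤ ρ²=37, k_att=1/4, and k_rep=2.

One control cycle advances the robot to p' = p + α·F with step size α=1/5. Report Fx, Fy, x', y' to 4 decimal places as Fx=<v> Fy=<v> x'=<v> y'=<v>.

F_att = 1/4·(g−p) = 1/4·(-2,1) = (-0.5000,0.2500)
o1: d²=90 > ρ²=37 → inactive
o2: d²=25 ≤ ρ²=37; F_rep = 2·(-3,-4)/25² = (-0.0096,-0.0128)
F = F_att + ΣF_rep = (-0.5096,0.2372)
p' = p + 1/5·F = (3.8981,0.0474)

Fx=-0.5096 Fy=0.2372 x'=3.8981 y'=0.0474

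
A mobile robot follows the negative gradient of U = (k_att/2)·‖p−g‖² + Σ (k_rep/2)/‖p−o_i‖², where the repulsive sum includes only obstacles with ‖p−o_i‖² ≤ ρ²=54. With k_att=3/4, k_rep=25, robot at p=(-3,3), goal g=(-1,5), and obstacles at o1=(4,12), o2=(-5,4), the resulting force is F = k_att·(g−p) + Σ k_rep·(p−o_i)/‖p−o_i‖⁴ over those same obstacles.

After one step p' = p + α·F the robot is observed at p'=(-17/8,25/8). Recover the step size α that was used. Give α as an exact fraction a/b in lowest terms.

F_att = 3/4·(g−p) = 3/4·(2,2) = (1.5000,1.5000)
o1: d²=130 > ρ²=54 → inactive
o2: d²=5 ≤ ρ²=54; F_rep = 25·(2,-1)/5² = (2.0000,-1.0000)
F = F_att + ΣF_rep = (3.5000,0.5000)
Δp = p'−p = (0.8750,0.1250); α = Δx/Fx = (7/8) / (7/2) = 1/4
check: Δy/Fy = (1/8) / (1/2) = 1/4 ✓

α = 1/4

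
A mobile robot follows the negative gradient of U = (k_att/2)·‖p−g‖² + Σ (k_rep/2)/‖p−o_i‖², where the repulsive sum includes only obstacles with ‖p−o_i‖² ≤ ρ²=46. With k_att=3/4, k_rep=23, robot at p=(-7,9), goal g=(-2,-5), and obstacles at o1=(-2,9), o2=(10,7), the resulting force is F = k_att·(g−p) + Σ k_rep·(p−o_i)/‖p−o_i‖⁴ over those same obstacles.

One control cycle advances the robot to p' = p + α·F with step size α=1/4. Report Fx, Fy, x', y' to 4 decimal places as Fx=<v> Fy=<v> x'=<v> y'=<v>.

F_att = 3/4·(g−p) = 3/4·(5,-14) = (3.7500,-10.5000)
o1: d²=25 ≤ ρ²=46; F_rep = 23·(-5,0)/25² = (-0.1840,0.0000)
o2: d²=293 > ρ²=46 → inactive
F = F_att + ΣF_rep = (3.5660,-10.5000)
p' = p + 1/4·F = (-6.1085,6.3750)

Fx=3.5660 Fy=-10.5000 x'=-6.1085 y'=6.3750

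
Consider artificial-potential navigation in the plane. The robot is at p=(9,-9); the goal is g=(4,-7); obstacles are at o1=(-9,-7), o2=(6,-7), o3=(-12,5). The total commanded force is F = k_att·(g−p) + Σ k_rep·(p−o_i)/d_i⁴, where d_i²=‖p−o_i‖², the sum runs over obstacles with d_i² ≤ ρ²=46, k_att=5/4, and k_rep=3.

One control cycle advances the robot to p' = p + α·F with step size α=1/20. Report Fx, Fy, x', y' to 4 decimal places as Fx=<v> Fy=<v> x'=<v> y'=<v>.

F_att = 5/4·(g−p) = 5/4·(-5,2) = (-6.2500,2.5000)
o1: d²=328 > ρ²=46 → inactive
o2: d²=13 ≤ ρ²=46; F_rep = 3·(3,-2)/13² = (0.0533,-0.0355)
o3: d²=637 > ρ²=46 → inactive
F = F_att + ΣF_rep = (-6.1967,2.4645)
p' = p + 1/20·F = (8.6902,-8.8768)

Fx=-6.1967 Fy=2.4645 x'=8.6902 y'=-8.8768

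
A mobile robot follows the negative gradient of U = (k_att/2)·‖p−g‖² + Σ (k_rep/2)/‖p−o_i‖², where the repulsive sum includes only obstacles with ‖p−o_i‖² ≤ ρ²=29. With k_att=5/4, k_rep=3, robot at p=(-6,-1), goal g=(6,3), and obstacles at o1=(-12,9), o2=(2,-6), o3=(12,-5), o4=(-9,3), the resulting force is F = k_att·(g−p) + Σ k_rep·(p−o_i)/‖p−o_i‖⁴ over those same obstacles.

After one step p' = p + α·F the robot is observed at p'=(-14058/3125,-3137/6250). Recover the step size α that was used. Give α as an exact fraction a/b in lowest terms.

F_att = 5/4·(g−p) = 5/4·(12,4) = (15.0000,5.0000)
o1: d²=136 > ρ²=29 → inactive
o2: d²=89 > ρ²=29 → inactive
o3: d²=340 > ρ²=29 → inactive
o4: d²=25 ≤ ρ²=29; F_rep = 3·(3,-4)/25² = (0.0144,-0.0192)
F = F_att + ΣF_rep = (15.0144,4.9808)
Δp = p'−p = (1.5014,0.4981); α = Δx/Fx = (4692/3125) / (9384/625) = 1/10
check: Δy/Fy = (3113/6250) / (3113/625) = 1/10 ✓

α = 1/10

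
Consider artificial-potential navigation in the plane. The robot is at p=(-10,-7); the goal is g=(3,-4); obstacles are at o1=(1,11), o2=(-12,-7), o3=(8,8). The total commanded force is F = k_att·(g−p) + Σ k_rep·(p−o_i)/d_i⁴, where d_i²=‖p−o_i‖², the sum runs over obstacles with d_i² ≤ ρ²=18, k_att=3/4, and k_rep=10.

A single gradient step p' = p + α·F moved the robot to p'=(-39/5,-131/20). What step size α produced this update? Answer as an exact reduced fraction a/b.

α = 1/5

F_att = 3/4·(g−p) = 3/4·(13,3) = (9.7500,2.2500)
o1: d²=445 > ρ²=18 → inactive
o2: d²=4 ≤ ρ²=18; F_rep = 10·(2,0)/4² = (1.2500,0.0000)
o3: d²=549 > ρ²=18 → inactive
F = F_att + ΣF_rep = (11.0000,2.2500)
Δp = p'−p = (2.2000,0.4500); α = Δx/Fx = (11/5) / (11) = 1/5
check: Δy/Fy = (9/20) / (9/4) = 1/5 ✓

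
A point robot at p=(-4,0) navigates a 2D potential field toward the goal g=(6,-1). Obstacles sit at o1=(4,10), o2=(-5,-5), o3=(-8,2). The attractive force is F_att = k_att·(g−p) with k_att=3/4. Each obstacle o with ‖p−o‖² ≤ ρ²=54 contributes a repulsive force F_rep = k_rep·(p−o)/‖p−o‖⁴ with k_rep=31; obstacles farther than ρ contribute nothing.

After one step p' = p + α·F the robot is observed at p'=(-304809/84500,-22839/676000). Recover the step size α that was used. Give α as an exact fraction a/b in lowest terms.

F_att = 3/4·(g−p) = 3/4·(10,-1) = (7.5000,-0.7500)
o1: d²=164 > ρ²=54 → inactive
o2: d²=26 ≤ ρ²=54; F_rep = 31·(1,5)/26² = (0.0459,0.2293)
o3: d²=20 ≤ ρ²=54; F_rep = 31·(4,-2)/20² = (0.3100,-0.1550)
F = F_att + ΣF_rep = (7.8559,-0.6757)
Δp = p'−p = (0.3928,-0.0338); α = Δx/Fx = (33191/84500) / (33191/4225) = 1/20
check: Δy/Fy = (-22839/676000) / (-22839/33800) = 1/20 ✓

α = 1/20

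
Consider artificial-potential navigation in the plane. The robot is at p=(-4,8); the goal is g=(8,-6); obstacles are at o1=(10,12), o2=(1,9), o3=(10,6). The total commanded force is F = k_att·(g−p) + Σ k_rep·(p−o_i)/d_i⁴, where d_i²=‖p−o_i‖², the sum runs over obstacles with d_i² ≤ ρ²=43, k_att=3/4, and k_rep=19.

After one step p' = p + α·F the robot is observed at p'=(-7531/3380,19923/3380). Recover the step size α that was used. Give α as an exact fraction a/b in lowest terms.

F_att = 3/4·(g−p) = 3/4·(12,-14) = (9.0000,-10.5000)
o1: d²=212 > ρ²=43 → inactive
o2: d²=26 ≤ ρ²=43; F_rep = 19·(-5,-1)/26² = (-0.1405,-0.0281)
o3: d²=200 > ρ²=43 → inactive
F = F_att + ΣF_rep = (8.8595,-10.5281)
Δp = p'−p = (1.7719,-2.1056); α = Δx/Fx = (5989/3380) / (5989/676) = 1/5
check: Δy/Fy = (-7117/3380) / (-7117/676) = 1/5 ✓

α = 1/5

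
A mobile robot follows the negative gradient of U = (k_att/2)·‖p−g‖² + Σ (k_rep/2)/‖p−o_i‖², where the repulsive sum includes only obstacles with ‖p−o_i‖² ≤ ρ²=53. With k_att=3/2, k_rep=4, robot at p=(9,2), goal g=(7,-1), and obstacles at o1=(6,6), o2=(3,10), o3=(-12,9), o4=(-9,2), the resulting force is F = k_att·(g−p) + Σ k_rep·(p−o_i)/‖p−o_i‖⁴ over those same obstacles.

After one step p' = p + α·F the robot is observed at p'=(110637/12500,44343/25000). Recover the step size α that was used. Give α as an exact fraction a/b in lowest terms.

α = 1/20

F_att = 3/2·(g−p) = 3/2·(-2,-3) = (-3.0000,-4.5000)
o1: d²=25 ≤ ρ²=53; F_rep = 4·(3,-4)/25² = (0.0192,-0.0256)
o2: d²=100 > ρ²=53 → inactive
o3: d²=490 > ρ²=53 → inactive
o4: d²=324 > ρ²=53 → inactive
F = F_att + ΣF_rep = (-2.9808,-4.5256)
Δp = p'−p = (-0.1490,-0.2263); α = Δx/Fx = (-1863/12500) / (-1863/625) = 1/20
check: Δy/Fy = (-5657/25000) / (-5657/1250) = 1/20 ✓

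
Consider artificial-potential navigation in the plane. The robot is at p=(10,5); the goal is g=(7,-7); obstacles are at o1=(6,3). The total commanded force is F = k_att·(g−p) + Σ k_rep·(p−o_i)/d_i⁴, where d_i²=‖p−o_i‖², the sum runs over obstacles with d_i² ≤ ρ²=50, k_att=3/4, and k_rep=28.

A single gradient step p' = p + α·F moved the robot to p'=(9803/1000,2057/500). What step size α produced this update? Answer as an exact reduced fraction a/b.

α = 1/10

F_att = 3/4·(g−p) = 3/4·(-3,-12) = (-2.2500,-9.0000)
o1: d²=20 ≤ ρ²=50; F_rep = 28·(4,2)/20² = (0.2800,0.1400)
F = F_att + ΣF_rep = (-1.9700,-8.8600)
Δp = p'−p = (-0.1970,-0.8860); α = Δx/Fx = (-197/1000) / (-197/100) = 1/10
check: Δy/Fy = (-443/500) / (-443/50) = 1/10 ✓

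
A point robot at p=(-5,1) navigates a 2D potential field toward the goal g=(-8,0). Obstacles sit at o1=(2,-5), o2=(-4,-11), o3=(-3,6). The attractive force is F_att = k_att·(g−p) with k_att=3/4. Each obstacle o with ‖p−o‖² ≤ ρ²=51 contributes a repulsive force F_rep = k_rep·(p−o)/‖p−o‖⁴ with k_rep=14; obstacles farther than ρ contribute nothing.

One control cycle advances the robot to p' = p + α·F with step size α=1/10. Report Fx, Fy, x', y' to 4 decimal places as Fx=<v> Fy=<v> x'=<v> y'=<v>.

Fx=-2.2833 Fy=-0.8332 x'=-5.2283 y'=0.9167

F_att = 3/4·(g−p) = 3/4·(-3,-1) = (-2.2500,-0.7500)
o1: d²=85 > ρ²=51 → inactive
o2: d²=145 > ρ²=51 → inactive
o3: d²=29 ≤ ρ²=51; F_rep = 14·(-2,-5)/29² = (-0.0333,-0.0832)
F = F_att + ΣF_rep = (-2.2833,-0.8332)
p' = p + 1/10·F = (-5.2283,0.9167)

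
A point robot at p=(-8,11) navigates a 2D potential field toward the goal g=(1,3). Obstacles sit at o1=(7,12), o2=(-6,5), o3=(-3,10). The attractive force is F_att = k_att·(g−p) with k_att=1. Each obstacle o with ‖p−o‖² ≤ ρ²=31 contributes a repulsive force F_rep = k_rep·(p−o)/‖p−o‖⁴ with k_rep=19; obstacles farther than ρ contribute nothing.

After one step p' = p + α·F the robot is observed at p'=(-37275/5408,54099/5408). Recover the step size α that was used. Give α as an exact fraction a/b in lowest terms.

F_att = 1·(g−p) = 1·(9,-8) = (9.0000,-8.0000)
o1: d²=226 > ρ²=31 → inactive
o2: d²=40 > ρ²=31 → inactive
o3: d²=26 ≤ ρ²=31; F_rep = 19·(-5,1)/26² = (-0.1405,0.0281)
F = F_att + ΣF_rep = (8.8595,-7.9719)
Δp = p'−p = (1.1074,-0.9965); α = Δx/Fx = (5989/5408) / (5989/676) = 1/8
check: Δy/Fy = (-5389/5408) / (-5389/676) = 1/8 ✓

α = 1/8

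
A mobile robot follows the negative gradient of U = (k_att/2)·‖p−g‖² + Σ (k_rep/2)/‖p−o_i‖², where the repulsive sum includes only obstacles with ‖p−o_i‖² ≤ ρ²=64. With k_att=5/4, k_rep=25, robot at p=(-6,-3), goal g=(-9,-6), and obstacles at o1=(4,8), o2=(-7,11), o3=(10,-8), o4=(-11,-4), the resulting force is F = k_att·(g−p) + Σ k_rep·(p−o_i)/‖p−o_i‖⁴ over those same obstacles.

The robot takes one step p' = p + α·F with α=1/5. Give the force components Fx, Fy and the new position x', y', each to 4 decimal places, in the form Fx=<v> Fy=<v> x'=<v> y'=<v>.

F_att = 5/4·(g−p) = 5/4·(-3,-3) = (-3.7500,-3.7500)
o1: d²=221 > ρ²=64 → inactive
o2: d²=197 > ρ²=64 → inactive
o3: d²=281 > ρ²=64 → inactive
o4: d²=26 ≤ ρ²=64; F_rep = 25·(5,1)/26² = (0.1849,0.0370)
F = F_att + ΣF_rep = (-3.5651,-3.7130)
p' = p + 1/5·F = (-6.7130,-3.7426)

Fx=-3.5651 Fy=-3.7130 x'=-6.7130 y'=-3.7426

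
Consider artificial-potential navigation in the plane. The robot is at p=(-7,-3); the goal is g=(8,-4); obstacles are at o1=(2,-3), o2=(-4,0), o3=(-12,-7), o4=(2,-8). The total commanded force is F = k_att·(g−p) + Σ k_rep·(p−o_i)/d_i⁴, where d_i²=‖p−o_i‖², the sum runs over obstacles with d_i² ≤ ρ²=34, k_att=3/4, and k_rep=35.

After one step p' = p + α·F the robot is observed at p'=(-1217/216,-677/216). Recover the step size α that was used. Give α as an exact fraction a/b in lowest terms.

F_att = 3/4·(g−p) = 3/4·(15,-1) = (11.2500,-0.7500)
o1: d²=81 > ρ²=34 → inactive
o2: d²=18 ≤ ρ²=34; F_rep = 35·(-3,-3)/18² = (-0.3241,-0.3241)
o3: d²=41 > ρ²=34 → inactive
o4: d²=106 > ρ²=34 → inactive
F = F_att + ΣF_rep = (10.9259,-1.0741)
Δp = p'−p = (1.3657,-0.1343); α = Δx/Fx = (295/216) / (295/27) = 1/8
check: Δy/Fy = (-29/216) / (-29/27) = 1/8 ✓

α = 1/8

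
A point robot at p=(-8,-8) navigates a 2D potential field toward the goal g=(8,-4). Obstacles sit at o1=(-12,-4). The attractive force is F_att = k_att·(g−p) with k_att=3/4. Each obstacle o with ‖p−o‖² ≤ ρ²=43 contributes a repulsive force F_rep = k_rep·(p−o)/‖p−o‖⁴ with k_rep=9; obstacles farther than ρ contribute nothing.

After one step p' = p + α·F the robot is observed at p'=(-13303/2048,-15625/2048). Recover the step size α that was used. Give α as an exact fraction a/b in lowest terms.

F_att = 3/4·(g−p) = 3/4·(16,4) = (12.0000,3.0000)
o1: d²=32 ≤ ρ²=43; F_rep = 9·(4,-4)/32² = (0.0352,-0.0352)
F = F_att + ΣF_rep = (12.0352,2.9648)
Δp = p'−p = (1.5044,0.3706); α = Δx/Fx = (3081/2048) / (3081/256) = 1/8
check: Δy/Fy = (759/2048) / (759/256) = 1/8 ✓

α = 1/8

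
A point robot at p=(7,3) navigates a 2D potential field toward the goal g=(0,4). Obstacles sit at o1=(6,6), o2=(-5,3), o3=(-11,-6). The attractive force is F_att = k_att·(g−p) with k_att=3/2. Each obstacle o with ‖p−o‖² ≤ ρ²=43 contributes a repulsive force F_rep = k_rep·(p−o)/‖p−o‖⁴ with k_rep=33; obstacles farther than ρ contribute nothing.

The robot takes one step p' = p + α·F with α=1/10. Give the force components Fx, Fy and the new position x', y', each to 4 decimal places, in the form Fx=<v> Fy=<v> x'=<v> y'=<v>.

F_att = 3/2·(g−p) = 3/2·(-7,1) = (-10.5000,1.5000)
o1: d²=10 ≤ ρ²=43; F_rep = 33·(1,-3)/10² = (0.3300,-0.9900)
o2: d²=144 > ρ²=43 → inactive
o3: d²=405 > ρ²=43 → inactive
F = F_att + ΣF_rep = (-10.1700,0.5100)
p' = p + 1/10·F = (5.9830,3.0510)

Fx=-10.1700 Fy=0.5100 x'=5.9830 y'=3.0510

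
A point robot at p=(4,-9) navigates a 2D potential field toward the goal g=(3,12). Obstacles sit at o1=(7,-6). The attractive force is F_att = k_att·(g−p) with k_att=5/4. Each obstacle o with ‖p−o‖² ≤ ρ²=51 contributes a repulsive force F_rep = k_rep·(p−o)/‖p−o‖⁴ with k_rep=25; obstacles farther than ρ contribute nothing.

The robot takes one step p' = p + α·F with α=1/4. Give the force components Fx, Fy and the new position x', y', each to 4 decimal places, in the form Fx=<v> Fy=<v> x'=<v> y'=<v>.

Fx=-1.4815 Fy=26.0185 x'=3.6296 y'=-2.4954

F_att = 5/4·(g−p) = 5/4·(-1,21) = (-1.2500,26.2500)
o1: d²=18 ≤ ρ²=51; F_rep = 25·(-3,-3)/18² = (-0.2315,-0.2315)
F = F_att + ΣF_rep = (-1.4815,26.0185)
p' = p + 1/4·F = (3.6296,-2.4954)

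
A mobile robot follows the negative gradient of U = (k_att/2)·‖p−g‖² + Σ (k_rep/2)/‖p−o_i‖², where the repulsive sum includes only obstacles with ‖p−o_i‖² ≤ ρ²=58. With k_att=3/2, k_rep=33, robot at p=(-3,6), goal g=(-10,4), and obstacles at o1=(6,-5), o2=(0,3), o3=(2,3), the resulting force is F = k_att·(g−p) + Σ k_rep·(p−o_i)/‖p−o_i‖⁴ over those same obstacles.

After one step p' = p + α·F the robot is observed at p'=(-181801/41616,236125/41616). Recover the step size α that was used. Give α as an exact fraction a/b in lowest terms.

α = 1/8

F_att = 3/2·(g−p) = 3/2·(-7,-2) = (-10.5000,-3.0000)
o1: d²=202 > ρ²=58 → inactive
o2: d²=18 ≤ ρ²=58; F_rep = 33·(-3,3)/18² = (-0.3056,0.3056)
o3: d²=34 ≤ ρ²=58; F_rep = 33·(-5,3)/34² = (-0.1427,0.0856)
F = F_att + ΣF_rep = (-10.9483,-2.6088)
Δp = p'−p = (-1.3685,-0.3261); α = Δx/Fx = (-56953/41616) / (-56953/5202) = 1/8
check: Δy/Fy = (-13571/41616) / (-13571/5202) = 1/8 ✓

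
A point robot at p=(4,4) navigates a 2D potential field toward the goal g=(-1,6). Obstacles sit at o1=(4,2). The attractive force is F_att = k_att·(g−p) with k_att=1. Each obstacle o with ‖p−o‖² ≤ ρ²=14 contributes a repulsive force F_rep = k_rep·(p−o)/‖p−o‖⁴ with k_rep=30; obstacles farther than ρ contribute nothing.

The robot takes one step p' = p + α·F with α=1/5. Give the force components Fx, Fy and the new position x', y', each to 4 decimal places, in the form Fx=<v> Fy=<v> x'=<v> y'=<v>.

F_att = 1·(g−p) = 1·(-5,2) = (-5.0000,2.0000)
o1: d²=4 ≤ ρ²=14; F_rep = 30·(0,2)/4² = (0.0000,3.7500)
F = F_att + ΣF_rep = (-5.0000,5.7500)
p' = p + 1/5·F = (3.0000,5.1500)

Fx=-5.0000 Fy=5.7500 x'=3.0000 y'=5.1500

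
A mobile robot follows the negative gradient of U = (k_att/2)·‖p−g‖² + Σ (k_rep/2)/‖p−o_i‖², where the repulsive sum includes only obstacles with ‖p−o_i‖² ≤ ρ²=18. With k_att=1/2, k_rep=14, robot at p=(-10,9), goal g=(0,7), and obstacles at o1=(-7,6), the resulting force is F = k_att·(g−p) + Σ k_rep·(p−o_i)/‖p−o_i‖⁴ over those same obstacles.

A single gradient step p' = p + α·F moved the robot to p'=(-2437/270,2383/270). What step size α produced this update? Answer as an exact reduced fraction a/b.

α = 1/5

F_att = 1/2·(g−p) = 1/2·(10,-2) = (5.0000,-1.0000)
o1: d²=18 ≤ ρ²=18; F_rep = 14·(-3,3)/18² = (-0.1296,0.1296)
F = F_att + ΣF_rep = (4.8704,-0.8704)
Δp = p'−p = (0.9741,-0.1741); α = Δx/Fx = (263/270) / (263/54) = 1/5
check: Δy/Fy = (-47/270) / (-47/54) = 1/5 ✓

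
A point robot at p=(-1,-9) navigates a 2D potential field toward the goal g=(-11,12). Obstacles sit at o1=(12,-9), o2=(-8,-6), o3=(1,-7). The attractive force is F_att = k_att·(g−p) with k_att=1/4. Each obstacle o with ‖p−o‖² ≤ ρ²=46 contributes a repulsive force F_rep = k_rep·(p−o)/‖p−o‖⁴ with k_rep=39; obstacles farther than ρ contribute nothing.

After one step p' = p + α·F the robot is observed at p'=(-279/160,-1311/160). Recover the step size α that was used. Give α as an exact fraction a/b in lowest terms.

α = 1/5

F_att = 1/4·(g−p) = 1/4·(-10,21) = (-2.5000,5.2500)
o1: d²=169 > ρ²=46 → inactive
o2: d²=58 > ρ²=46 → inactive
o3: d²=8 ≤ ρ²=46; F_rep = 39·(-2,-2)/8² = (-1.2188,-1.2188)
F = F_att + ΣF_rep = (-3.7188,4.0312)
Δp = p'−p = (-0.7438,0.8063); α = Δx/Fx = (-119/160) / (-119/32) = 1/5
check: Δy/Fy = (129/160) / (129/32) = 1/5 ✓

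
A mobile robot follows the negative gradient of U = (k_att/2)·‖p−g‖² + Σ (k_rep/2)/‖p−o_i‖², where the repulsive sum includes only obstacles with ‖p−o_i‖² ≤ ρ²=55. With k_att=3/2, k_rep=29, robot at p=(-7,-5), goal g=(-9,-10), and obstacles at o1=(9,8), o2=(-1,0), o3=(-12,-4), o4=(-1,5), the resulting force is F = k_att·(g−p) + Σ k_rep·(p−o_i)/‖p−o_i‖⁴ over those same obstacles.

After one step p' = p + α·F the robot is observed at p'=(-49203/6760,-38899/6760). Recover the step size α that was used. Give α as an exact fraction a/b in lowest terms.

F_att = 3/2·(g−p) = 3/2·(-2,-5) = (-3.0000,-7.5000)
o1: d²=425 > ρ²=55 → inactive
o2: d²=61 > ρ²=55 → inactive
o3: d²=26 ≤ ρ²=55; F_rep = 29·(5,-1)/26² = (0.2145,-0.0429)
o4: d²=136 > ρ²=55 → inactive
F = F_att + ΣF_rep = (-2.7855,-7.5429)
Δp = p'−p = (-0.2786,-0.7543); α = Δx/Fx = (-1883/6760) / (-1883/676) = 1/10
check: Δy/Fy = (-5099/6760) / (-5099/676) = 1/10 ✓

α = 1/10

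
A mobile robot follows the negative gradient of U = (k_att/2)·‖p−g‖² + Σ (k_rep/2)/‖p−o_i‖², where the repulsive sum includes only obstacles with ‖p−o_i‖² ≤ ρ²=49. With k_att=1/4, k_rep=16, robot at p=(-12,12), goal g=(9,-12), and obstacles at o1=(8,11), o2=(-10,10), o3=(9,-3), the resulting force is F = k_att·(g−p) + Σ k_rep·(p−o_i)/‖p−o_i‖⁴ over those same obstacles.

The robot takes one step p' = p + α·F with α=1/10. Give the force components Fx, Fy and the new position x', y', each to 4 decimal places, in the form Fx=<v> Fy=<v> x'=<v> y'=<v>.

Fx=4.7500 Fy=-5.5000 x'=-11.5250 y'=11.4500

F_att = 1/4·(g−p) = 1/4·(21,-24) = (5.2500,-6.0000)
o1: d²=401 > ρ²=49 → inactive
o2: d²=8 ≤ ρ²=49; F_rep = 16·(-2,2)/8² = (-0.5000,0.5000)
o3: d²=666 > ρ²=49 → inactive
F = F_att + ΣF_rep = (4.7500,-5.5000)
p' = p + 1/10·F = (-11.5250,11.4500)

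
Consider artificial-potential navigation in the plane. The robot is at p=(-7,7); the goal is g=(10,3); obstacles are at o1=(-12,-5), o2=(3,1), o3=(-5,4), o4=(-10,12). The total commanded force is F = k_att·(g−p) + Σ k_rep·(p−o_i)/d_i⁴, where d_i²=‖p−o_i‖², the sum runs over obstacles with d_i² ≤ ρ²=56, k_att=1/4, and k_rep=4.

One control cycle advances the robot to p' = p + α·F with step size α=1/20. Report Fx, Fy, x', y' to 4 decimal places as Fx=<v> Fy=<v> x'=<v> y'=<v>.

F_att = 1/4·(g−p) = 1/4·(17,-4) = (4.2500,-1.0000)
o1: d²=169 > ρ²=56 → inactive
o2: d²=136 > ρ²=56 → inactive
o3: d²=13 ≤ ρ²=56; F_rep = 4·(-2,3)/13² = (-0.0473,0.0710)
o4: d²=34 ≤ ρ²=56; F_rep = 4·(3,-5)/34² = (0.0104,-0.0173)
F = F_att + ΣF_rep = (4.2130,-0.9463)
p' = p + 1/20·F = (-6.7893,6.9527)

Fx=4.2130 Fy=-0.9463 x'=-6.7893 y'=6.9527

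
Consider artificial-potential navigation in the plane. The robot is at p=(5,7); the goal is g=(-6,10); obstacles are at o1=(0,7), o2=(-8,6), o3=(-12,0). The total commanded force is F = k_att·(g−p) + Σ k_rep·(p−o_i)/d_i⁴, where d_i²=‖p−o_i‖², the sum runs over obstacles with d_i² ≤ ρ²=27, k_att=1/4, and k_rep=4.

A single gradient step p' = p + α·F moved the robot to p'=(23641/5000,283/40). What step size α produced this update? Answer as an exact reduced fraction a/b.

F_att = 1/4·(g−p) = 1/4·(-11,3) = (-2.7500,0.7500)
o1: d²=25 ≤ ρ²=27; F_rep = 4·(5,0)/25² = (0.0320,0.0000)
o2: d²=170 > ρ²=27 → inactive
o3: d²=338 > ρ²=27 → inactive
F = F_att + ΣF_rep = (-2.7180,0.7500)
Δp = p'−p = (-0.2718,0.0750); α = Δx/Fx = (-1359/5000) / (-1359/500) = 1/10
check: Δy/Fy = (3/40) / (3/4) = 1/10 ✓

α = 1/10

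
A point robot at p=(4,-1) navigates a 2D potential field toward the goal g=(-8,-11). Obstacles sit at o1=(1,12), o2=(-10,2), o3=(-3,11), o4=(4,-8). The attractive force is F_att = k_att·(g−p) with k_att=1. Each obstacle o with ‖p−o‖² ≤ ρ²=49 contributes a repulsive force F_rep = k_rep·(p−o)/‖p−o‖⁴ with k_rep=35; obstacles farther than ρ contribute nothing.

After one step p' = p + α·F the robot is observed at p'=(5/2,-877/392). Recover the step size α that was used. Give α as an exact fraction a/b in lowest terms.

F_att = 1·(g−p) = 1·(-12,-10) = (-12.0000,-10.0000)
o1: d²=178 > ρ²=49 → inactive
o2: d²=205 > ρ²=49 → inactive
o3: d²=193 > ρ²=49 → inactive
o4: d²=49 ≤ ρ²=49; F_rep = 35·(0,7)/49² = (0.0000,0.1020)
F = F_att + ΣF_rep = (-12.0000,-9.8980)
Δp = p'−p = (-1.5000,-1.2372); α = Δx/Fx = (-3/2) / (-12) = 1/8
check: Δy/Fy = (-485/392) / (-485/49) = 1/8 ✓

α = 1/8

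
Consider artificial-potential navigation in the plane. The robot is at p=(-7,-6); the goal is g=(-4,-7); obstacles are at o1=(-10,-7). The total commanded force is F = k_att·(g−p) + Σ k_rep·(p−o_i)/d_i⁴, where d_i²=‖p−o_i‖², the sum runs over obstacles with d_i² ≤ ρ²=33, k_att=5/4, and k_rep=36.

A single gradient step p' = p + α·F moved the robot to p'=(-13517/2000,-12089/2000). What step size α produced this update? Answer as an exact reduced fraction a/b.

α = 1/20

F_att = 5/4·(g−p) = 5/4·(3,-1) = (3.7500,-1.2500)
o1: d²=10 ≤ ρ²=33; F_rep = 36·(3,1)/10² = (1.0800,0.3600)
F = F_att + ΣF_rep = (4.8300,-0.8900)
Δp = p'−p = (0.2415,-0.0445); α = Δx/Fx = (483/2000) / (483/100) = 1/20
check: Δy/Fy = (-89/2000) / (-89/100) = 1/20 ✓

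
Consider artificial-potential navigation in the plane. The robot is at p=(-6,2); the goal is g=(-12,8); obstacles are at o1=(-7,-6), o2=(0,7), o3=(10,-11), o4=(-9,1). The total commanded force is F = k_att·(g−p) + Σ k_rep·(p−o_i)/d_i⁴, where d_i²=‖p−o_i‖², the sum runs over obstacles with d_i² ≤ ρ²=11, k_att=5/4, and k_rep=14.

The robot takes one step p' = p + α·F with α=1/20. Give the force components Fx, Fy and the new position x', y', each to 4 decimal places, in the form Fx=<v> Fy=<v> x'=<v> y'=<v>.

Fx=-7.0800 Fy=7.6400 x'=-6.3540 y'=2.3820

F_att = 5/4·(g−p) = 5/4·(-6,6) = (-7.5000,7.5000)
o1: d²=65 > ρ²=11 → inactive
o2: d²=61 > ρ²=11 → inactive
o3: d²=425 > ρ²=11 → inactive
o4: d²=10 ≤ ρ²=11; F_rep = 14·(3,1)/10² = (0.4200,0.1400)
F = F_att + ΣF_rep = (-7.0800,7.6400)
p' = p + 1/20·F = (-6.3540,2.3820)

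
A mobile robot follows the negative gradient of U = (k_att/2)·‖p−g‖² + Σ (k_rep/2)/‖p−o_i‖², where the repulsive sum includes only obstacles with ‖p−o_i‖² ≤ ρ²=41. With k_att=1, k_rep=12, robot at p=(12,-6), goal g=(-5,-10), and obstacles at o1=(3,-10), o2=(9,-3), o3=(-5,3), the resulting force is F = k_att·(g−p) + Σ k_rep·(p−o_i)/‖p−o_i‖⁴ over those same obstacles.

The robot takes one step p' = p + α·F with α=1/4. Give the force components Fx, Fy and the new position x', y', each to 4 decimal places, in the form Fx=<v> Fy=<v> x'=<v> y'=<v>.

Fx=-16.8889 Fy=-4.1111 x'=7.7778 y'=-7.0278

F_att = 1·(g−p) = 1·(-17,-4) = (-17.0000,-4.0000)
o1: d²=97 > ρ²=41 → inactive
o2: d²=18 ≤ ρ²=41; F_rep = 12·(3,-3)/18² = (0.1111,-0.1111)
o3: d²=370 > ρ²=41 → inactive
F = F_att + ΣF_rep = (-16.8889,-4.1111)
p' = p + 1/4·F = (7.7778,-7.0278)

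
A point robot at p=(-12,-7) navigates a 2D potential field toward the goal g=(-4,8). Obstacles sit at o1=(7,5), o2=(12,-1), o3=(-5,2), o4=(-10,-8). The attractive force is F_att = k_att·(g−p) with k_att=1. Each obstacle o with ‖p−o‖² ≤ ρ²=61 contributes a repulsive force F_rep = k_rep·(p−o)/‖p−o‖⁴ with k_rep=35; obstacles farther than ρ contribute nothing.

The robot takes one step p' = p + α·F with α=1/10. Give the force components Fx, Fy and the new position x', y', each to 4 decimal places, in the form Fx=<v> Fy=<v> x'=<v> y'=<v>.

Fx=5.2000 Fy=16.4000 x'=-11.4800 y'=-5.3600

F_att = 1·(g−p) = 1·(8,15) = (8.0000,15.0000)
o1: d²=505 > ρ²=61 → inactive
o2: d²=612 > ρ²=61 → inactive
o3: d²=130 > ρ²=61 → inactive
o4: d²=5 ≤ ρ²=61; F_rep = 35·(-2,1)/5² = (-2.8000,1.4000)
F = F_att + ΣF_rep = (5.2000,16.4000)
p' = p + 1/10·F = (-11.4800,-5.3600)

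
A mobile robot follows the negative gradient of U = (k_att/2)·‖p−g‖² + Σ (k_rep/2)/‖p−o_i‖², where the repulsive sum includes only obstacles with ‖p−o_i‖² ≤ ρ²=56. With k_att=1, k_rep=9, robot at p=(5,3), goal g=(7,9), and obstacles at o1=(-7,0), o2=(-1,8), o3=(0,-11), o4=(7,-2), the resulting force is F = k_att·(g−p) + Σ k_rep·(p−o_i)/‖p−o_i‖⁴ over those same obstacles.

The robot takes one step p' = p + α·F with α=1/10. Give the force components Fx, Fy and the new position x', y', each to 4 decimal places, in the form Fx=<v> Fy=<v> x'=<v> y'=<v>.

Fx=1.9786 Fy=6.0535 x'=5.1979 y'=3.6054

F_att = 1·(g−p) = 1·(2,6) = (2.0000,6.0000)
o1: d²=153 > ρ²=56 → inactive
o2: d²=61 > ρ²=56 → inactive
o3: d²=221 > ρ²=56 → inactive
o4: d²=29 ≤ ρ²=56; F_rep = 9·(-2,5)/29² = (-0.0214,0.0535)
F = F_att + ΣF_rep = (1.9786,6.0535)
p' = p + 1/10·F = (5.1979,3.6054)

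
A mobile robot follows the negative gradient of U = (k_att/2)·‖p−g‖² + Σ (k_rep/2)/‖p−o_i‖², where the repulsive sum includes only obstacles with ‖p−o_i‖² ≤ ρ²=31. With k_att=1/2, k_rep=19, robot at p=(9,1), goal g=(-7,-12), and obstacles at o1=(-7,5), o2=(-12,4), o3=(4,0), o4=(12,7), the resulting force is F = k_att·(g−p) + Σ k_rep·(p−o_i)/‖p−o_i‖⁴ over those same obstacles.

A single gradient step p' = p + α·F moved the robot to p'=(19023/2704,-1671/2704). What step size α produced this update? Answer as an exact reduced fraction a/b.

α = 1/4

F_att = 1/2·(g−p) = 1/2·(-16,-13) = (-8.0000,-6.5000)
o1: d²=272 > ρ²=31 → inactive
o2: d²=450 > ρ²=31 → inactive
o3: d²=26 ≤ ρ²=31; F_rep = 19·(5,1)/26² = (0.1405,0.0281)
o4: d²=45 > ρ²=31 → inactive
F = F_att + ΣF_rep = (-7.8595,-6.4719)
Δp = p'−p = (-1.9649,-1.6180); α = Δx/Fx = (-5313/2704) / (-5313/676) = 1/4
check: Δy/Fy = (-4375/2704) / (-4375/676) = 1/4 ✓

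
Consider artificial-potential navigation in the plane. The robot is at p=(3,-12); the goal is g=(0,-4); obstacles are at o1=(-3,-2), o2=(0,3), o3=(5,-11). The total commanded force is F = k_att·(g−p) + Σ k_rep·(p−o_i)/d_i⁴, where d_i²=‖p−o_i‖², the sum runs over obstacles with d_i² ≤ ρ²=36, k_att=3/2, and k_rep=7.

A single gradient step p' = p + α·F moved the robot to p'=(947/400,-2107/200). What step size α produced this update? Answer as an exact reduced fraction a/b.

α = 1/8

F_att = 3/2·(g−p) = 3/2·(-3,8) = (-4.5000,12.0000)
o1: d²=136 > ρ²=36 → inactive
o2: d²=234 > ρ²=36 → inactive
o3: d²=5 ≤ ρ²=36; F_rep = 7·(-2,-1)/5² = (-0.5600,-0.2800)
F = F_att + ΣF_rep = (-5.0600,11.7200)
Δp = p'−p = (-0.6325,1.4650); α = Δx/Fx = (-253/400) / (-253/50) = 1/8
check: Δy/Fy = (293/200) / (293/25) = 1/8 ✓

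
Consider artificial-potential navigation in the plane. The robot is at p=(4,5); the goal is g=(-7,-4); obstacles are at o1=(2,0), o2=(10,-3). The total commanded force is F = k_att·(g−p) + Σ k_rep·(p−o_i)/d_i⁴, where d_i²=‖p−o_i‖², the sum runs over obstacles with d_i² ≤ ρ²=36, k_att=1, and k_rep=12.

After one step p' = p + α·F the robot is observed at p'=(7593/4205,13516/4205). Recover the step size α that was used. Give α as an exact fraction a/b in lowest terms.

α = 1/5

F_att = 1·(g−p) = 1·(-11,-9) = (-11.0000,-9.0000)
o1: d²=29 ≤ ρ²=36; F_rep = 12·(2,5)/29² = (0.0285,0.0713)
o2: d²=100 > ρ²=36 → inactive
F = F_att + ΣF_rep = (-10.9715,-8.9287)
Δp = p'−p = (-2.1943,-1.7857); α = Δx/Fx = (-9227/4205) / (-9227/841) = 1/5
check: Δy/Fy = (-7509/4205) / (-7509/841) = 1/5 ✓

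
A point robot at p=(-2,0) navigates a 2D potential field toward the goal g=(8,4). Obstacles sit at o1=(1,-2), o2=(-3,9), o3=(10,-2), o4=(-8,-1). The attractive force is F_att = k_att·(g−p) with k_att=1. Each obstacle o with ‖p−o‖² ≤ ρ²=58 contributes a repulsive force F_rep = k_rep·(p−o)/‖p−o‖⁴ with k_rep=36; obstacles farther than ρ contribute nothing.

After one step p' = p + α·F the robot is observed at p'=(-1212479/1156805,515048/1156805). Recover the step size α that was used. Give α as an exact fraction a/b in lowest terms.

α = 1/10

F_att = 1·(g−p) = 1·(10,4) = (10.0000,4.0000)
o1: d²=13 ≤ ρ²=58; F_rep = 36·(-3,2)/13² = (-0.6391,0.4260)
o2: d²=82 > ρ²=58 → inactive
o3: d²=148 > ρ²=58 → inactive
o4: d²=37 ≤ ρ²=58; F_rep = 36·(6,1)/37² = (0.1578,0.0263)
F = F_att + ΣF_rep = (9.5187,4.4523)
Δp = p'−p = (0.9519,0.4452); α = Δx/Fx = (1101131/1156805) / (2202262/231361) = 1/10
check: Δy/Fy = (515048/1156805) / (1030096/231361) = 1/10 ✓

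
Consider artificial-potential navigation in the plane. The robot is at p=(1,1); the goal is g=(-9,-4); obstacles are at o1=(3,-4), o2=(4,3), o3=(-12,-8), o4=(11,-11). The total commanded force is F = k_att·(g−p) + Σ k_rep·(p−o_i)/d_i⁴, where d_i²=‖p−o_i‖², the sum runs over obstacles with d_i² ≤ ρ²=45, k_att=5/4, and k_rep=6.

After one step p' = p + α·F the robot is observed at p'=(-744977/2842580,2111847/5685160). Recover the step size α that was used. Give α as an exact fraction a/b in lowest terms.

α = 1/10

F_att = 5/4·(g−p) = 5/4·(-10,-5) = (-12.5000,-6.2500)
o1: d²=29 ≤ ρ²=45; F_rep = 6·(-2,5)/29² = (-0.0143,0.0357)
o2: d²=13 ≤ ρ²=45; F_rep = 6·(-3,-2)/13² = (-0.1065,-0.0710)
o3: d²=250 > ρ²=45 → inactive
o4: d²=244 > ρ²=45 → inactive
F = F_att + ΣF_rep = (-12.6208,-6.2853)
Δp = p'−p = (-1.2621,-0.6285); α = Δx/Fx = (-3587557/2842580) / (-3587557/284258) = 1/10
check: Δy/Fy = (-3573313/5685160) / (-3573313/568516) = 1/10 ✓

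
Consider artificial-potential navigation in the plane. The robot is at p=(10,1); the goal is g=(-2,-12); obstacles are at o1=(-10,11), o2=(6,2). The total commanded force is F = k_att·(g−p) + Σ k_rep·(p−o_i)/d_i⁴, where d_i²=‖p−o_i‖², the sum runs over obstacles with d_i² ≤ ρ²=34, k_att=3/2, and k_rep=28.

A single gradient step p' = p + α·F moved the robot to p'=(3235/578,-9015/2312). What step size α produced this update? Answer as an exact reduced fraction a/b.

F_att = 3/2·(g−p) = 3/2·(-12,-13) = (-18.0000,-19.5000)
o1: d²=500 > ρ²=34 → inactive
o2: d²=17 ≤ ρ²=34; F_rep = 28·(4,-1)/17² = (0.3875,-0.0969)
F = F_att + ΣF_rep = (-17.6125,-19.5969)
Δp = p'−p = (-4.4031,-4.8992); α = Δx/Fx = (-2545/578) / (-5090/289) = 1/4
check: Δy/Fy = (-11327/2312) / (-11327/578) = 1/4 ✓

α = 1/4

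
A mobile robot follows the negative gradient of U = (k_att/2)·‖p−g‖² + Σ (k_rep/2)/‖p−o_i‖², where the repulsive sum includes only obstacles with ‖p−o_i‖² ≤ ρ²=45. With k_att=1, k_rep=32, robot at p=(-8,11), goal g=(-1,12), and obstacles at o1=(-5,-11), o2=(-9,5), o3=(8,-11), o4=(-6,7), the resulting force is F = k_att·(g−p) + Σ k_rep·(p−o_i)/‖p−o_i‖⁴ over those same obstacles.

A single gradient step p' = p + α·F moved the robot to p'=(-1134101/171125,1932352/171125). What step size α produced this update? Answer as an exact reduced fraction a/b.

α = 1/5

F_att = 1·(g−p) = 1·(7,1) = (7.0000,1.0000)
o1: d²=493 > ρ²=45 → inactive
o2: d²=37 ≤ ρ²=45; F_rep = 32·(1,6)/37² = (0.0234,0.1402)
o3: d²=740 > ρ²=45 → inactive
o4: d²=20 ≤ ρ²=45; F_rep = 32·(-2,4)/20² = (-0.1600,0.3200)
F = F_att + ΣF_rep = (6.8634,1.4602)
Δp = p'−p = (1.3727,0.2920); α = Δx/Fx = (234899/171125) / (234899/34225) = 1/5
check: Δy/Fy = (49977/171125) / (49977/34225) = 1/5 ✓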